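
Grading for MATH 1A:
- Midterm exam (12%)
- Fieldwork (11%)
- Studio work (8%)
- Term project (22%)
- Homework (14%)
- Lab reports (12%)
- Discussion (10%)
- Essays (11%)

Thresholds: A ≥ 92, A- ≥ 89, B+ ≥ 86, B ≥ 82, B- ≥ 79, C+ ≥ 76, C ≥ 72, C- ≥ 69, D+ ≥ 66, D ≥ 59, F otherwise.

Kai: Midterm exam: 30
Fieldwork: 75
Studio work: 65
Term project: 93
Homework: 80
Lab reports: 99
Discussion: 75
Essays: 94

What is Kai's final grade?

C+

Weighted total:
  Midterm exam 30 × 0.12 = 3.6
  Fieldwork 75 × 0.11 = 8.25
  Studio work 65 × 0.08 = 5.2
  Term project 93 × 0.22 = 20.46
  Homework 80 × 0.14 = 11.2
  Lab reports 99 × 0.12 = 11.88
  Discussion 75 × 0.1 = 7.5
  Essays 94 × 0.11 = 10.34
Sum = 78.43
78.43 is ≥ 76 and < 79 → C+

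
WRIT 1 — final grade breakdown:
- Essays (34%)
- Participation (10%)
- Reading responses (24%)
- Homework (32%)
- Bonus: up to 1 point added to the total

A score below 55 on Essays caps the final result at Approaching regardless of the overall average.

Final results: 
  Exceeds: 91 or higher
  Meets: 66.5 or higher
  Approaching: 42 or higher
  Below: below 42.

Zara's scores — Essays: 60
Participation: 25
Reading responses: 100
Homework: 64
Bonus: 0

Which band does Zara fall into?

Essays score 60 ≥ 55: minimum met.
Weighted total:
  Essays 60 × 0.34 = 20.4
  Participation 25 × 0.1 = 2.5
  Reading responses 100 × 0.24 = 24
  Homework 64 × 0.32 = 20.48
Sum = 67.38
Bonus: 67.38 + 0 = 67.38
67.38 is ≥ 66.5 and < 91 → Meets

Meets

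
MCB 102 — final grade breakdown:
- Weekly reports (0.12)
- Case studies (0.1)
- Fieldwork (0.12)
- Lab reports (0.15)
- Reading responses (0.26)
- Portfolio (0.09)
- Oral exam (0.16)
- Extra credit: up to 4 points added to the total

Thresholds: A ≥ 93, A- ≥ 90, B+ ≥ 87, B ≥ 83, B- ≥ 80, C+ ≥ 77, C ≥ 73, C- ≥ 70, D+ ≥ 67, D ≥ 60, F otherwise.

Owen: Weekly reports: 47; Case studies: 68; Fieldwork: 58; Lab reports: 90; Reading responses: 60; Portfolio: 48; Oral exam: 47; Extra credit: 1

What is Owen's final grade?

D

Weighted total:
  Weekly reports 47 × 0.12 = 5.64
  Case studies 68 × 0.1 = 6.8
  Fieldwork 58 × 0.12 = 6.96
  Lab reports 90 × 0.15 = 13.5
  Reading responses 60 × 0.26 = 15.6
  Portfolio 48 × 0.09 = 4.32
  Oral exam 47 × 0.16 = 7.52
Sum = 60.34
Extra credit: 60.34 + 1 = 61.34
61.34 is ≥ 60 and < 67 → D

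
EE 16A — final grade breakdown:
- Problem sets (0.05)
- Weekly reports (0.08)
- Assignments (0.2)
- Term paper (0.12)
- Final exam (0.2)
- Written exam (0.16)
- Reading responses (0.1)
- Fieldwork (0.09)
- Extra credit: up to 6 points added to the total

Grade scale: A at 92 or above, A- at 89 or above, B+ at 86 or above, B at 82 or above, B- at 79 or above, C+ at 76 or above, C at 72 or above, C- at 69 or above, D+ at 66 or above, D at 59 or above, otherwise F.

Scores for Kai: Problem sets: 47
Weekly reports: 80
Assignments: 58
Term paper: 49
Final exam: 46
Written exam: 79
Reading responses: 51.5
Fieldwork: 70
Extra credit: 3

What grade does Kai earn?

Weighted total:
  Problem sets 47 × 0.05 = 2.35
  Weekly reports 80 × 0.08 = 6.4
  Assignments 58 × 0.2 = 11.6
  Term paper 49 × 0.12 = 5.88
  Final exam 46 × 0.2 = 9.2
  Written exam 79 × 0.16 = 12.64
  Reading responses 51.5 × 0.1 = 5.15
  Fieldwork 70 × 0.09 = 6.3
Sum = 59.52
Extra credit: 59.52 + 3 = 62.52
62.52 is ≥ 59 and < 66 → D

D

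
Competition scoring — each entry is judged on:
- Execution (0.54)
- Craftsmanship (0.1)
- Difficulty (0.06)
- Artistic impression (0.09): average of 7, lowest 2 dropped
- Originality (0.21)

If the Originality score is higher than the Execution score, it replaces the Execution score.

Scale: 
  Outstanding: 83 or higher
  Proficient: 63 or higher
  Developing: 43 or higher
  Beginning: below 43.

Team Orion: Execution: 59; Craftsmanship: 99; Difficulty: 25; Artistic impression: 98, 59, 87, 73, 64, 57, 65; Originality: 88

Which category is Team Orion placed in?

Artistic impression: drop 57, 59 → average of remaining 5 = 387/5 = 77.4
Originality (88) > Execution (59), so Execution counts as 88.
Weighted total:
  Execution 88 × 0.54 = 47.52
  Craftsmanship 99 × 0.1 = 9.9
  Difficulty 25 × 0.06 = 1.5
  Artistic impression 77.4 × 0.09 = 6.966
  Originality 88 × 0.21 = 18.48
Sum = 84.366
84.366 ≥ 83 → Outstanding

Outstanding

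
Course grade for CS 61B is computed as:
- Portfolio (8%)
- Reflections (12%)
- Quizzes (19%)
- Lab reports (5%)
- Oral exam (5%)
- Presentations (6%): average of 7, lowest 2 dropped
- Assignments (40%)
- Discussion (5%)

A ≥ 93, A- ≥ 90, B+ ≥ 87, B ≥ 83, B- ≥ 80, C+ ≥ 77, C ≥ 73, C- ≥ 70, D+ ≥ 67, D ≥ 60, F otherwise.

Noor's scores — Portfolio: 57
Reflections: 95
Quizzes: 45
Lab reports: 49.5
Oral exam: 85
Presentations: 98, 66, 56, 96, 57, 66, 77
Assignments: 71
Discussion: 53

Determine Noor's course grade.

Presentations: drop 56, 57 → average of remaining 5 = 403/5 = 80.6
Weighted total:
  Portfolio 57 × 0.08 = 4.56
  Reflections 95 × 0.12 = 11.4
  Quizzes 45 × 0.19 = 8.55
  Lab reports 49.5 × 0.05 = 2.475
  Oral exam 85 × 0.05 = 4.25
  Presentations 80.6 × 0.06 = 4.836
  Assignments 71 × 0.4 = 28.4
  Discussion 53 × 0.05 = 2.65
Sum = 67.121
67.121 is ≥ 67 and < 70 → D+

D+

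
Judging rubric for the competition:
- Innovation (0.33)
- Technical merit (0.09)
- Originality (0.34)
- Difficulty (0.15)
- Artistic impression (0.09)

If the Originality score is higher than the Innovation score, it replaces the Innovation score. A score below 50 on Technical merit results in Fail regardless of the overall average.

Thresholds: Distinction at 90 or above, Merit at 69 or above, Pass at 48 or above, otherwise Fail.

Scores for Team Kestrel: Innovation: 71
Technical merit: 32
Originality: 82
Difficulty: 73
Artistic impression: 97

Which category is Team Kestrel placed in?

Fail

Originality (82) > Innovation (71), so Innovation counts as 82.
Technical merit score 32 < 50: minimum not met.
Weighted total:
  Innovation 82 × 0.33 = 27.06
  Technical merit 32 × 0.09 = 2.88
  Originality 82 × 0.34 = 27.88
  Difficulty 73 × 0.15 = 10.95
  Artistic impression 97 × 0.09 = 8.73
Sum = 77.5
Because the Technical merit minimum was not met, the result is Fail.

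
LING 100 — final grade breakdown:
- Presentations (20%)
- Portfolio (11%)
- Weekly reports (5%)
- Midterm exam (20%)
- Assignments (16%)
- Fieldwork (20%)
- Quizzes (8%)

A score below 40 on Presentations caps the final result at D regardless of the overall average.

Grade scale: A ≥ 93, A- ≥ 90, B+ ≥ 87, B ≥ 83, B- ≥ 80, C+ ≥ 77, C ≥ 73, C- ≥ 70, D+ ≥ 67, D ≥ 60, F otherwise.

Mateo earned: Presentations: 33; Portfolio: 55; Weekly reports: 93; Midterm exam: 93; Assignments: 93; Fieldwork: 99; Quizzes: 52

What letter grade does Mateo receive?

D

Presentations score 33 < 40: minimum not met.
Weighted total:
  Presentations 33 × 0.2 = 6.6
  Portfolio 55 × 0.11 = 6.05
  Weekly reports 93 × 0.05 = 4.65
  Midterm exam 93 × 0.2 = 18.6
  Assignments 93 × 0.16 = 14.88
  Fieldwork 99 × 0.2 = 19.8
  Quizzes 52 × 0.08 = 4.16
Sum = 74.74
74.74 would be C; cap at D applies → D.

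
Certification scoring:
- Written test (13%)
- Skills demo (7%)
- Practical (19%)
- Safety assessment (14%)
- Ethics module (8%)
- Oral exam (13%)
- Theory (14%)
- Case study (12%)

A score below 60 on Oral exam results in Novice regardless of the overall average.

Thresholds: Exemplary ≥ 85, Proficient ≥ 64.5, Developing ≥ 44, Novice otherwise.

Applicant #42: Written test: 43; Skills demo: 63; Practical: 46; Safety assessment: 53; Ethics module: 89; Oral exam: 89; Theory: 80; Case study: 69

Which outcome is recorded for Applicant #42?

Developing

Oral exam score 89 ≥ 60: minimum met.
Weighted total:
  Written test 43 × 0.13 = 5.59
  Skills demo 63 × 0.07 = 4.41
  Practical 46 × 0.19 = 8.74
  Safety assessment 53 × 0.14 = 7.42
  Ethics module 89 × 0.08 = 7.12
  Oral exam 89 × 0.13 = 11.57
  Theory 80 × 0.14 = 11.2
  Case study 69 × 0.12 = 8.28
Sum = 64.33
64.33 is ≥ 44 and < 64.5 → Developing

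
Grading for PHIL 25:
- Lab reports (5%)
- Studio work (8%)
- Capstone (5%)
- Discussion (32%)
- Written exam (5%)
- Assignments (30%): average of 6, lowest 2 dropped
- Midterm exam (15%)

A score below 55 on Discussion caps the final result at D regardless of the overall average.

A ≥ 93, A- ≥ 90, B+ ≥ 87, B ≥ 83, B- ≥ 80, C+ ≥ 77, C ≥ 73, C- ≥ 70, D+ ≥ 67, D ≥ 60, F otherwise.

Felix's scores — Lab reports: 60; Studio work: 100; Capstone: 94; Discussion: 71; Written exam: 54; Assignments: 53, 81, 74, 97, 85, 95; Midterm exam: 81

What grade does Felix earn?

Assignments: drop 53, 74 → average of remaining 4 = 358/4 = 89.5
Discussion score 71 ≥ 55: minimum met.
Weighted total:
  Lab reports 60 × 0.05 = 3
  Studio work 100 × 0.08 = 8
  Capstone 94 × 0.05 = 4.7
  Discussion 71 × 0.32 = 22.72
  Written exam 54 × 0.05 = 2.7
  Assignments 89.5 × 0.3 = 26.85
  Midterm exam 81 × 0.15 = 12.15
Sum = 80.12
80.12 is ≥ 80 and < 83 → B-

B-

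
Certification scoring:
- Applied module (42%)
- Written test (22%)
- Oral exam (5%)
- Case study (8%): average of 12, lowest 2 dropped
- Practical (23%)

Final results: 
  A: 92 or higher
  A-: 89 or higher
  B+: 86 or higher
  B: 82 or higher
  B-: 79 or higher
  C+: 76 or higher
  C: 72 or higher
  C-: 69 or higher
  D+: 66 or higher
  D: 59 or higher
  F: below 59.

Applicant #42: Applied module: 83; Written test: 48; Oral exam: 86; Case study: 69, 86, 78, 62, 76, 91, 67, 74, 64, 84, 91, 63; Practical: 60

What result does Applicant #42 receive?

Case study: drop 62, 63 → average of remaining 10 = 780/10 = 78
Weighted total:
  Applied module 83 × 0.42 = 34.86
  Written test 48 × 0.22 = 10.56
  Oral exam 86 × 0.05 = 4.3
  Case study 78 × 0.08 = 6.24
  Practical 60 × 0.23 = 13.8
Sum = 69.76
69.76 is ≥ 69 and < 72 → C-

C-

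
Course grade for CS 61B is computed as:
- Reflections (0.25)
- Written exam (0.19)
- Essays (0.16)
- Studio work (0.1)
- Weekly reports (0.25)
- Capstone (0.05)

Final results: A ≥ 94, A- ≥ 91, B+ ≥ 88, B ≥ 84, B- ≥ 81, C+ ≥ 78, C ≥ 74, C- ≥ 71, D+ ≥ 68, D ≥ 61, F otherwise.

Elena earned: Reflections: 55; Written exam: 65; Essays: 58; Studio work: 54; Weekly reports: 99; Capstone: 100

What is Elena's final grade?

Weighted total:
  Reflections 55 × 0.25 = 13.75
  Written exam 65 × 0.19 = 12.35
  Essays 58 × 0.16 = 9.28
  Studio work 54 × 0.1 = 5.4
  Weekly reports 99 × 0.25 = 24.75
  Capstone 100 × 0.05 = 5
Sum = 70.53
70.53 is ≥ 68 and < 71 → D+

D+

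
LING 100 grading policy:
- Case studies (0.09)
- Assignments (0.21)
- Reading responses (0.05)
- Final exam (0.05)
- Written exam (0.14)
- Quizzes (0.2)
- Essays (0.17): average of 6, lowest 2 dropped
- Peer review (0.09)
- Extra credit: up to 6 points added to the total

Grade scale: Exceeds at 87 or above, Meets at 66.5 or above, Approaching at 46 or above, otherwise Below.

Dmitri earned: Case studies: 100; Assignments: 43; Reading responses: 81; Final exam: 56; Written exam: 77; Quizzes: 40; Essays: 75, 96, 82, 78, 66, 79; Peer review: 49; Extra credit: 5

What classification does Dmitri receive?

Essays: drop 66, 75 → average of remaining 4 = 335/4 = 83.75
Weighted total:
  Case studies 100 × 0.09 = 9
  Assignments 43 × 0.21 = 9.03
  Reading responses 81 × 0.05 = 4.05
  Final exam 56 × 0.05 = 2.8
  Written exam 77 × 0.14 = 10.78
  Quizzes 40 × 0.2 = 8
  Essays 83.75 × 0.17 = 14.2375
  Peer review 49 × 0.09 = 4.41
Sum = 62.3075
Extra credit: 62.3075 + 5 = 67.3075
67.3075 is ≥ 66.5 and < 87 → Meets

Meets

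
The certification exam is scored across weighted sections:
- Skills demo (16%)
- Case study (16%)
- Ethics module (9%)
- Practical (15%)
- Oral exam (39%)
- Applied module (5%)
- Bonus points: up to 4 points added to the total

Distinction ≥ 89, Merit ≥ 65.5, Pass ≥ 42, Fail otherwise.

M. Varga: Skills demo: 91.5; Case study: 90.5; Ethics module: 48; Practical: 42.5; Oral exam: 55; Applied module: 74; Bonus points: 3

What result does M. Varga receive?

Merit

Weighted total:
  Skills demo 91.5 × 0.16 = 14.64
  Case study 90.5 × 0.16 = 14.48
  Ethics module 48 × 0.09 = 4.32
  Practical 42.5 × 0.15 = 6.375
  Oral exam 55 × 0.39 = 21.45
  Applied module 74 × 0.05 = 3.7
Sum = 64.965
Bonus points: 64.965 + 3 = 67.965
67.965 is ≥ 65.5 and < 89 → Merit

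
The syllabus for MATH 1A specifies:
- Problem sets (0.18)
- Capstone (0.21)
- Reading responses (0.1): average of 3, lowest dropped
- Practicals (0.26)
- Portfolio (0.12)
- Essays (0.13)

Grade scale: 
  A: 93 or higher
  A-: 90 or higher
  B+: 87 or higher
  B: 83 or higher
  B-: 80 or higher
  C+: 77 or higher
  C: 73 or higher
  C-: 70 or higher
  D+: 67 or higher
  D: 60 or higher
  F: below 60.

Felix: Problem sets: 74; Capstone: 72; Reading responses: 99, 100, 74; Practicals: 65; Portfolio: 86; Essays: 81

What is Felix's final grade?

C

Reading responses: drop 74 → average of remaining 2 = 199/2 = 99.5
Weighted total:
  Problem sets 74 × 0.18 = 13.32
  Capstone 72 × 0.21 = 15.12
  Reading responses 99.5 × 0.1 = 9.95
  Practicals 65 × 0.26 = 16.9
  Portfolio 86 × 0.12 = 10.32
  Essays 81 × 0.13 = 10.53
Sum = 76.14
76.14 is ≥ 73 and < 77 → C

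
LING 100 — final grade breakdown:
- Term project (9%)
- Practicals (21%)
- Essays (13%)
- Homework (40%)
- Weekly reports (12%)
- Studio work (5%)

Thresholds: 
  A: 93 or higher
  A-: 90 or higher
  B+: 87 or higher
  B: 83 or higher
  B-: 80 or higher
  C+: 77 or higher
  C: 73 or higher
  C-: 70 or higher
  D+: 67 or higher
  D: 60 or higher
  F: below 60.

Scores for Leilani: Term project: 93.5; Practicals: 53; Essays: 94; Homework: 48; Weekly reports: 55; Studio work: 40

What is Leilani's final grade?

F

Weighted total:
  Term project 93.5 × 0.09 = 8.415
  Practicals 53 × 0.21 = 11.13
  Essays 94 × 0.13 = 12.22
  Homework 48 × 0.4 = 19.2
  Weekly reports 55 × 0.12 = 6.6
  Studio work 40 × 0.05 = 2
Sum = 59.565
59.565 < 60 → F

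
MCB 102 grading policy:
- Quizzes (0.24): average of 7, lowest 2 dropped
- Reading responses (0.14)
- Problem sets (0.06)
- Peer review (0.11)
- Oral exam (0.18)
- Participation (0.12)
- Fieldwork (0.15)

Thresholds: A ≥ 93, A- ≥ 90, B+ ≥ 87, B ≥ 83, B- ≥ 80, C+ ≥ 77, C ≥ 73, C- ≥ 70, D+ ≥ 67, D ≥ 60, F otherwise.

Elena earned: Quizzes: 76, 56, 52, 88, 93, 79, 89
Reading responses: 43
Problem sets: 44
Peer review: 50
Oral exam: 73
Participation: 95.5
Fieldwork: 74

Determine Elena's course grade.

Quizzes: drop 52, 56 → average of remaining 5 = 425/5 = 85
Weighted total:
  Quizzes 85 × 0.24 = 20.4
  Reading responses 43 × 0.14 = 6.02
  Problem sets 44 × 0.06 = 2.64
  Peer review 50 × 0.11 = 5.5
  Oral exam 73 × 0.18 = 13.14
  Participation 95.5 × 0.12 = 11.46
  Fieldwork 74 × 0.15 = 11.1
Sum = 70.26
70.26 is ≥ 70 and < 73 → C-

C-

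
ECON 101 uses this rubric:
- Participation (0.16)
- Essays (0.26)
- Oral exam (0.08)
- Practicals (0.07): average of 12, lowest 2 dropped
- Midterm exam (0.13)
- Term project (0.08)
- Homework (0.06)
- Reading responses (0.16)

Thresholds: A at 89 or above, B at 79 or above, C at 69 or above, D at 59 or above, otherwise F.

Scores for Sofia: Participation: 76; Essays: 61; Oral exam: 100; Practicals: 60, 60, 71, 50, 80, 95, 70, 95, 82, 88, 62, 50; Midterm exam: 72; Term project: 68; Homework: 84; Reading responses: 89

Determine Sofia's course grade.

Practicals: drop 50, 50 → average of remaining 10 = 763/10 = 76.3
Weighted total:
  Participation 76 × 0.16 = 12.16
  Essays 61 × 0.26 = 15.86
  Oral exam 100 × 0.08 = 8
  Practicals 76.3 × 0.07 = 5.341
  Midterm exam 72 × 0.13 = 9.36
  Term project 68 × 0.08 = 5.44
  Homework 84 × 0.06 = 5.04
  Reading responses 89 × 0.16 = 14.24
Sum = 75.441
75.441 is ≥ 69 and < 79 → C

C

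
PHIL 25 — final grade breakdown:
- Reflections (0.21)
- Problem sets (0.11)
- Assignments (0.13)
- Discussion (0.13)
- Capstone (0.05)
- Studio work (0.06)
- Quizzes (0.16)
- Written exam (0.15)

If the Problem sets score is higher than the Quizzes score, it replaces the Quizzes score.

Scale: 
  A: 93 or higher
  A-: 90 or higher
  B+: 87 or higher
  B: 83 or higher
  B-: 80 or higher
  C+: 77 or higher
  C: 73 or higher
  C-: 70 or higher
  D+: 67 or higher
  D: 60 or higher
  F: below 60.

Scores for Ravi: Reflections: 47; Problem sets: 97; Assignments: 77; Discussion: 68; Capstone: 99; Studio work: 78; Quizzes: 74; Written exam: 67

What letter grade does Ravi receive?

Problem sets (97) > Quizzes (74), so Quizzes counts as 97.
Weighted total:
  Reflections 47 × 0.21 = 9.87
  Problem sets 97 × 0.11 = 10.67
  Assignments 77 × 0.13 = 10.01
  Discussion 68 × 0.13 = 8.84
  Capstone 99 × 0.05 = 4.95
  Studio work 78 × 0.06 = 4.68
  Quizzes 97 × 0.16 = 15.52
  Written exam 67 × 0.15 = 10.05
Sum = 74.59
74.59 is ≥ 73 and < 77 → C

C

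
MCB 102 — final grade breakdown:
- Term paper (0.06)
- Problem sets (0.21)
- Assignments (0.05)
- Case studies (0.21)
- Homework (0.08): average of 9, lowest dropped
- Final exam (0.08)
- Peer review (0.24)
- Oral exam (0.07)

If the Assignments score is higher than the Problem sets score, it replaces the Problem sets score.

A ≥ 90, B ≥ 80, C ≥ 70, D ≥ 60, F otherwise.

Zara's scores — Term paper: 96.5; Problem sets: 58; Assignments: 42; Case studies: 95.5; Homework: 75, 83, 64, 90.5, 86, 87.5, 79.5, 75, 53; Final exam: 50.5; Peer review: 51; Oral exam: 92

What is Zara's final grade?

D

Homework: drop 53 → average of remaining 8 = 640.5/8 = 80.0625
Assignments (42) ≤ Problem sets (58), so Problem sets stays at 58.
Weighted total:
  Term paper 96.5 × 0.06 = 5.79
  Problem sets 58 × 0.21 = 12.18
  Assignments 42 × 0.05 = 2.1
  Case studies 95.5 × 0.21 = 20.055
  Homework 80.0625 × 0.08 = 6.405
  Final exam 50.5 × 0.08 = 4.04
  Peer review 51 × 0.24 = 12.24
  Oral exam 92 × 0.07 = 6.44
Sum = 69.25
69.25 is ≥ 60 and < 70 → D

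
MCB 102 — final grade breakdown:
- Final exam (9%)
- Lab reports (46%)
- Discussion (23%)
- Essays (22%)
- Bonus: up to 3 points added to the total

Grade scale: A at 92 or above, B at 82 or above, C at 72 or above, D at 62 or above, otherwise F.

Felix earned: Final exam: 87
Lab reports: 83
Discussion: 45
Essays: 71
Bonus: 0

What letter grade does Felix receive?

D

Weighted total:
  Final exam 87 × 0.09 = 7.83
  Lab reports 83 × 0.46 = 38.18
  Discussion 45 × 0.23 = 10.35
  Essays 71 × 0.22 = 15.62
Sum = 71.98
Bonus: 71.98 + 0 = 71.98
71.98 is ≥ 62 and < 72 → D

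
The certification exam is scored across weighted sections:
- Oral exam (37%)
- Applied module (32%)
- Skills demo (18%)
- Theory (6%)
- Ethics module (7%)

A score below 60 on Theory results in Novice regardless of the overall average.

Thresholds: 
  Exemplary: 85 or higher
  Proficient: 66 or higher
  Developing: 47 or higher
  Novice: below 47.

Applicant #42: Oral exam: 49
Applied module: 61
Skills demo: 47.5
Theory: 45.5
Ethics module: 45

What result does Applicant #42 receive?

Theory score 45.5 < 60: minimum not met.
Weighted total:
  Oral exam 49 × 0.37 = 18.13
  Applied module 61 × 0.32 = 19.52
  Skills demo 47.5 × 0.18 = 8.55
  Theory 45.5 × 0.06 = 2.73
  Ethics module 45 × 0.07 = 3.15
Sum = 52.08
Because the Theory minimum was not met, the result is Novice.

Novice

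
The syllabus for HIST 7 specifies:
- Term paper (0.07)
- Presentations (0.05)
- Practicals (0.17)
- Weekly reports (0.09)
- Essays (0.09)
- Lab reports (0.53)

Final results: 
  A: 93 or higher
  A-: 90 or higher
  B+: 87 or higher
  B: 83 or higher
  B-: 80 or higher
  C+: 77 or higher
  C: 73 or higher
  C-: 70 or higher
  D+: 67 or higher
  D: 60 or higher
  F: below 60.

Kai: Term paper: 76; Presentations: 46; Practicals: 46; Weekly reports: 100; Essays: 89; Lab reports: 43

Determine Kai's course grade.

Weighted total:
  Term paper 76 × 0.07 = 5.32
  Presentations 46 × 0.05 = 2.3
  Practicals 46 × 0.17 = 7.82
  Weekly reports 100 × 0.09 = 9
  Essays 89 × 0.09 = 8.01
  Lab reports 43 × 0.53 = 22.79
Sum = 55.24
55.24 < 60 → F

F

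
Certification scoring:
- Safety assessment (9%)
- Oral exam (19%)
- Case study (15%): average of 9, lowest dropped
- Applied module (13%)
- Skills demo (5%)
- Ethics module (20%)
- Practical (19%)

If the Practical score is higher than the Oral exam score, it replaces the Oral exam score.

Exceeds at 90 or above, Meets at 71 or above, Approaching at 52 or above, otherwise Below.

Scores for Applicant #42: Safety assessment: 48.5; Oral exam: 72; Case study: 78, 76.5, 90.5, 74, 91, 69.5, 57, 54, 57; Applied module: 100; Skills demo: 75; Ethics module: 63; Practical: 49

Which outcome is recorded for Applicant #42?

Case study: drop 54 → average of remaining 8 = 593.5/8 = 74.1875
Practical (49) ≤ Oral exam (72), so Oral exam stays at 72.
Weighted total:
  Safety assessment 48.5 × 0.09 = 4.365
  Oral exam 72 × 0.19 = 13.68
  Case study 74.1875 × 0.15 = 11.128125
  Applied module 100 × 0.13 = 13
  Skills demo 75 × 0.05 = 3.75
  Ethics module 63 × 0.2 = 12.6
  Practical 49 × 0.19 = 9.31
Sum = 67.833125
67.833125 is ≥ 52 and < 71 → Approaching

Approaching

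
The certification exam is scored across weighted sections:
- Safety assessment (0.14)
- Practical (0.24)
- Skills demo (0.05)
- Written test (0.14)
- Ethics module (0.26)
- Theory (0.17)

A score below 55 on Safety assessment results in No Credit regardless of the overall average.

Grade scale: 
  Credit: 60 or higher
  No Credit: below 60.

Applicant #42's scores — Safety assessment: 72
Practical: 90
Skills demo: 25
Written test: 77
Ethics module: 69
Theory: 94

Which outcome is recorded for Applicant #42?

Safety assessment score 72 ≥ 55: minimum met.
Weighted total:
  Safety assessment 72 × 0.14 = 10.08
  Practical 90 × 0.24 = 21.6
  Skills demo 25 × 0.05 = 1.25
  Written test 77 × 0.14 = 10.78
  Ethics module 69 × 0.26 = 17.94
  Theory 94 × 0.17 = 15.98
Sum = 77.63
77.63 ≥ 60 → Credit

Credit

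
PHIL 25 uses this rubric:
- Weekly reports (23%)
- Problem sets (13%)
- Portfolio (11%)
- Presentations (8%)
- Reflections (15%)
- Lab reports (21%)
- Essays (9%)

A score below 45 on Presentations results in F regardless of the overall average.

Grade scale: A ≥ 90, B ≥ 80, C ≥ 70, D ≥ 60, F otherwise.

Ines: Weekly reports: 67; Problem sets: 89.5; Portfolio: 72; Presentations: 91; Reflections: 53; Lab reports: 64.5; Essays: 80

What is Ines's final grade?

C

Presentations score 91 ≥ 45: minimum met.
Weighted total:
  Weekly reports 67 × 0.23 = 15.41
  Problem sets 89.5 × 0.13 = 11.635
  Portfolio 72 × 0.11 = 7.92
  Presentations 91 × 0.08 = 7.28
  Reflections 53 × 0.15 = 7.95
  Lab reports 64.5 × 0.21 = 13.545
  Essays 80 × 0.09 = 7.2
Sum = 70.94
70.94 is ≥ 70 and < 80 → C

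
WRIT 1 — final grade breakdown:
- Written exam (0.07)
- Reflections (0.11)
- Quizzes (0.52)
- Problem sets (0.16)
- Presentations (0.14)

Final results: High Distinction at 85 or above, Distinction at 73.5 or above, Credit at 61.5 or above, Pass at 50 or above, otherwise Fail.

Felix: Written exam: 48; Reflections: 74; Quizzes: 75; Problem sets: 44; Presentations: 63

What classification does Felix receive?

Weighted total:
  Written exam 48 × 0.07 = 3.36
  Reflections 74 × 0.11 = 8.14
  Quizzes 75 × 0.52 = 39
  Problem sets 44 × 0.16 = 7.04
  Presentations 63 × 0.14 = 8.82
Sum = 66.36
66.36 is ≥ 61.5 and < 73.5 → Credit

Credit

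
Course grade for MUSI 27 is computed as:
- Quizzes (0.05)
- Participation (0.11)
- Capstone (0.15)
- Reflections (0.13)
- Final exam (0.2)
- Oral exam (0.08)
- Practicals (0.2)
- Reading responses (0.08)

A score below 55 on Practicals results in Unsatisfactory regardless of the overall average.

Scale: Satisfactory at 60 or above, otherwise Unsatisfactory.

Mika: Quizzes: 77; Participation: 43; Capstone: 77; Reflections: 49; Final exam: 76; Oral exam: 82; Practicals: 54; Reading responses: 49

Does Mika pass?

Unsatisfactory

Practicals score 54 < 55: minimum not met.
Weighted total:
  Quizzes 77 × 0.05 = 3.85
  Participation 43 × 0.11 = 4.73
  Capstone 77 × 0.15 = 11.55
  Reflections 49 × 0.13 = 6.37
  Final exam 76 × 0.2 = 15.2
  Oral exam 82 × 0.08 = 6.56
  Practicals 54 × 0.2 = 10.8
  Reading responses 49 × 0.08 = 3.92
Sum = 62.98
Because the Practicals minimum was not met, the result is Unsatisfactory.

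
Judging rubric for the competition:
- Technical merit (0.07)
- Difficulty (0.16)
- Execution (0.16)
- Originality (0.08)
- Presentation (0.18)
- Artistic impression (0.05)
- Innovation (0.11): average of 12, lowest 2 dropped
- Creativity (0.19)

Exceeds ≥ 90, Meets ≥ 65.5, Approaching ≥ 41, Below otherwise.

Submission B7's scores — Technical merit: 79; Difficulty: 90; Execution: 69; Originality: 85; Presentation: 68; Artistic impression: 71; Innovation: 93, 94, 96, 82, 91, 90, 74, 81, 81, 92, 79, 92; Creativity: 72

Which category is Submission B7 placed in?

Innovation: drop 74, 79 → average of remaining 10 = 892/10 = 89.2
Weighted total:
  Technical merit 79 × 0.07 = 5.53
  Difficulty 90 × 0.16 = 14.4
  Execution 69 × 0.16 = 11.04
  Originality 85 × 0.08 = 6.8
  Presentation 68 × 0.18 = 12.24
  Artistic impression 71 × 0.05 = 3.55
  Innovation 89.2 × 0.11 = 9.812
  Creativity 72 × 0.19 = 13.68
Sum = 77.052
77.052 is ≥ 65.5 and < 90 → Meets

Meets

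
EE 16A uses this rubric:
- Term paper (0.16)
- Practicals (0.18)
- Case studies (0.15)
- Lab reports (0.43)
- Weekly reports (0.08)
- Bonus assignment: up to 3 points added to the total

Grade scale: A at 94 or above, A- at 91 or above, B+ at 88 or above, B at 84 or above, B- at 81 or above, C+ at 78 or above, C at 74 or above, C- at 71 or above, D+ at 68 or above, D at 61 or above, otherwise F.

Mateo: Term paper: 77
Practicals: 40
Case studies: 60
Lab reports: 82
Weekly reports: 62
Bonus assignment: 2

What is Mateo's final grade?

D+

Weighted total:
  Term paper 77 × 0.16 = 12.32
  Practicals 40 × 0.18 = 7.2
  Case studies 60 × 0.15 = 9
  Lab reports 82 × 0.43 = 35.26
  Weekly reports 62 × 0.08 = 4.96
Sum = 68.74
Bonus assignment: 68.74 + 2 = 70.74
70.74 is ≥ 68 and < 71 → D+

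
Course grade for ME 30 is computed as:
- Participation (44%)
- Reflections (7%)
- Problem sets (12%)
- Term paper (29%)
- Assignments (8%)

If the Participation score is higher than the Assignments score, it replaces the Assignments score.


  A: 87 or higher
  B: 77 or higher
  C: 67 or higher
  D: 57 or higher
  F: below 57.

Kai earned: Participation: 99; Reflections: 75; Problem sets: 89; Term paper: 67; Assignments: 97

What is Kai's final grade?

Participation (99) > Assignments (97), so Assignments counts as 99.
Weighted total:
  Participation 99 × 0.44 = 43.56
  Reflections 75 × 0.07 = 5.25
  Problem sets 89 × 0.12 = 10.68
  Term paper 67 × 0.29 = 19.43
  Assignments 99 × 0.08 = 7.92
Sum = 86.84
86.84 is ≥ 77 and < 87 → B

B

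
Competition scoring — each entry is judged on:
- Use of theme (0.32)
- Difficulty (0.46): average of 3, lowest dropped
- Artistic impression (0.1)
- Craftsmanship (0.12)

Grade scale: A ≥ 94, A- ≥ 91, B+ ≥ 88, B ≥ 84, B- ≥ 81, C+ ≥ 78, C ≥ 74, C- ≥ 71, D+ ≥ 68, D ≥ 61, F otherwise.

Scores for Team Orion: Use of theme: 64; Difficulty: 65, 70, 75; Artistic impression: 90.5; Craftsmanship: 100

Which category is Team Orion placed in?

Difficulty: drop 65 → average of remaining 2 = 145/2 = 72.5
Weighted total:
  Use of theme 64 × 0.32 = 20.48
  Difficulty 72.5 × 0.46 = 33.35
  Artistic impression 90.5 × 0.1 = 9.05
  Craftsmanship 100 × 0.12 = 12
Sum = 74.88
74.88 is ≥ 74 and < 78 → C

C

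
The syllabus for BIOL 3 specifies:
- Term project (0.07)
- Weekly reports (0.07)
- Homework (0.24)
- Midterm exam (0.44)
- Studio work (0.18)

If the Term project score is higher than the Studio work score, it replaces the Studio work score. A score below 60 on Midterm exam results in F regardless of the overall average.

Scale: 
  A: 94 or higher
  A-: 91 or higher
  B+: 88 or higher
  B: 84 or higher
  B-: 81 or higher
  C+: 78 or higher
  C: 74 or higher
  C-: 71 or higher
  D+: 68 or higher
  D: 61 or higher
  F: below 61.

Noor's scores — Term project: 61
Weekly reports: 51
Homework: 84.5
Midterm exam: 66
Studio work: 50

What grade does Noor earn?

D+

Term project (61) > Studio work (50), so Studio work counts as 61.
Midterm exam score 66 ≥ 60: minimum met.
Weighted total:
  Term project 61 × 0.07 = 4.27
  Weekly reports 51 × 0.07 = 3.57
  Homework 84.5 × 0.24 = 20.28
  Midterm exam 66 × 0.44 = 29.04
  Studio work 61 × 0.18 = 10.98
Sum = 68.14
68.14 is ≥ 68 and < 71 → D+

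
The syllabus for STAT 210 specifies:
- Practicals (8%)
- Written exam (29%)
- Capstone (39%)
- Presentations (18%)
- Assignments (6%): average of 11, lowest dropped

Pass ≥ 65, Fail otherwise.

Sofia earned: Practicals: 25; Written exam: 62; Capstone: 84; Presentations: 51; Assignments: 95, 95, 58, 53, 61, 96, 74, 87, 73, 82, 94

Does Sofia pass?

Assignments: drop 53 → average of remaining 10 = 815/10 = 81.5
Weighted total:
  Practicals 25 × 0.08 = 2
  Written exam 62 × 0.29 = 17.98
  Capstone 84 × 0.39 = 32.76
  Presentations 51 × 0.18 = 9.18
  Assignments 81.5 × 0.06 = 4.89
Sum = 66.81
66.81 ≥ 65 → Pass

Pass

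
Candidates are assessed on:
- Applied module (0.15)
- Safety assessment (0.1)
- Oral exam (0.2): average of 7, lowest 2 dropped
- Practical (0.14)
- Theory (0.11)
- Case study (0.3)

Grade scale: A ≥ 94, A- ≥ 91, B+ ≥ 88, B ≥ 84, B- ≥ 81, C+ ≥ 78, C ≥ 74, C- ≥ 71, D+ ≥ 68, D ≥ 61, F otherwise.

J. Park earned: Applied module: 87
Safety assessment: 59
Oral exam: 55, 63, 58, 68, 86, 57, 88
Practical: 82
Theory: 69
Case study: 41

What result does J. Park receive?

D

Oral exam: drop 55, 57 → average of remaining 5 = 363/5 = 72.6
Weighted total:
  Applied module 87 × 0.15 = 13.05
  Safety assessment 59 × 0.1 = 5.9
  Oral exam 72.6 × 0.2 = 14.52
  Practical 82 × 0.14 = 11.48
  Theory 69 × 0.11 = 7.59
  Case study 41 × 0.3 = 12.3
Sum = 64.84
64.84 is ≥ 61 and < 68 → D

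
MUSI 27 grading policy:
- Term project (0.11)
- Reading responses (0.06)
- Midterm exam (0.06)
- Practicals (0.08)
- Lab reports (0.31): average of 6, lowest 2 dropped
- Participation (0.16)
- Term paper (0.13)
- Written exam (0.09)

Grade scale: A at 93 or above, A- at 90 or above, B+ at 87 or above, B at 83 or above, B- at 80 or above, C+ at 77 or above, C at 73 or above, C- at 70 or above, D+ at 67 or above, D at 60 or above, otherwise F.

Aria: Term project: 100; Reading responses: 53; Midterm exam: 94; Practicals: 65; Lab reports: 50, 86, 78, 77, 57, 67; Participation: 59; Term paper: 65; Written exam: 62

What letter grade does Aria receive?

C-

Lab reports: drop 50, 57 → average of remaining 4 = 308/4 = 77
Weighted total:
  Term project 100 × 0.11 = 11
  Reading responses 53 × 0.06 = 3.18
  Midterm exam 94 × 0.06 = 5.64
  Practicals 65 × 0.08 = 5.2
  Lab reports 77 × 0.31 = 23.87
  Participation 59 × 0.16 = 9.44
  Term paper 65 × 0.13 = 8.45
  Written exam 62 × 0.09 = 5.58
Sum = 72.36
72.36 is ≥ 70 and < 73 → C-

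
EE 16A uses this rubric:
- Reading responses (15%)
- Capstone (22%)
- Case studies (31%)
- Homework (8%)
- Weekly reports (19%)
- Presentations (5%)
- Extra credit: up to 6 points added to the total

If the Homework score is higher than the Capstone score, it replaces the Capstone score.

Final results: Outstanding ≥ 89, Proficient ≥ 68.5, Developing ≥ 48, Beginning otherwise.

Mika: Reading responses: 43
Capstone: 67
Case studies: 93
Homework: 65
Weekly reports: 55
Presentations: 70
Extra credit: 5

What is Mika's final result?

Proficient

Homework (65) ≤ Capstone (67), so Capstone stays at 67.
Weighted total:
  Reading responses 43 × 0.15 = 6.45
  Capstone 67 × 0.22 = 14.74
  Case studies 93 × 0.31 = 28.83
  Homework 65 × 0.08 = 5.2
  Weekly reports 55 × 0.19 = 10.45
  Presentations 70 × 0.05 = 3.5
Sum = 69.17
Extra credit: 69.17 + 5 = 74.17
74.17 is ≥ 68.5 and < 89 → Proficient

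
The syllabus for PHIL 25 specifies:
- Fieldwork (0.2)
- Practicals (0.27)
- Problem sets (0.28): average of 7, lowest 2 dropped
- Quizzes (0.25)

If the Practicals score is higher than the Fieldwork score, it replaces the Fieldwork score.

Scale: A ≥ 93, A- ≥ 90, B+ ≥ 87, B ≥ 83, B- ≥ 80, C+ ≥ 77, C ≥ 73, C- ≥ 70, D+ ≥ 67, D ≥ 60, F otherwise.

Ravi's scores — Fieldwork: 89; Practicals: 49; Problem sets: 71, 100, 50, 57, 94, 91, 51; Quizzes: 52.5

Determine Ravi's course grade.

D+

Problem sets: drop 50, 51 → average of remaining 5 = 413/5 = 82.6
Practicals (49) ≤ Fieldwork (89), so Fieldwork stays at 89.
Weighted total:
  Fieldwork 89 × 0.2 = 17.8
  Practicals 49 × 0.27 = 13.23
  Problem sets 82.6 × 0.28 = 23.128
  Quizzes 52.5 × 0.25 = 13.125
Sum = 67.283
67.283 is ≥ 67 and < 70 → D+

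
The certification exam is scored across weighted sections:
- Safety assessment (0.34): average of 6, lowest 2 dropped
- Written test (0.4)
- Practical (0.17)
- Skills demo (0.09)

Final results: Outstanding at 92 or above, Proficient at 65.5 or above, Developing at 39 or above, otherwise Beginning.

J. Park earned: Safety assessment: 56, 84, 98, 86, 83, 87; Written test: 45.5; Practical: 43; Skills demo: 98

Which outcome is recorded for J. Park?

Safety assessment: drop 56, 83 → average of remaining 4 = 355/4 = 88.75
Weighted total:
  Safety assessment 88.75 × 0.34 = 30.175
  Written test 45.5 × 0.4 = 18.2
  Practical 43 × 0.17 = 7.31
  Skills demo 98 × 0.09 = 8.82
Sum = 64.505
64.505 is ≥ 39 and < 65.5 → Developing

Developing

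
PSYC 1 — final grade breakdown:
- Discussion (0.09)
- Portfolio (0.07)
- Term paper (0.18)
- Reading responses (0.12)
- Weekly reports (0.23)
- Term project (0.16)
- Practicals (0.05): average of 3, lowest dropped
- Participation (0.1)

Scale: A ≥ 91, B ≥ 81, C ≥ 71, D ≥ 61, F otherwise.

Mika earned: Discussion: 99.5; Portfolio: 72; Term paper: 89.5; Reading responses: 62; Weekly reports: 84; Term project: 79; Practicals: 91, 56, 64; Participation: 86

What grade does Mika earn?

Practicals: drop 56 → average of remaining 2 = 155/2 = 77.5
Weighted total:
  Discussion 99.5 × 0.09 = 8.955
  Portfolio 72 × 0.07 = 5.04
  Term paper 89.5 × 0.18 = 16.11
  Reading responses 62 × 0.12 = 7.44
  Weekly reports 84 × 0.23 = 19.32
  Term project 79 × 0.16 = 12.64
  Practicals 77.5 × 0.05 = 3.875
  Participation 86 × 0.1 = 8.6
Sum = 81.98
81.98 is ≥ 81 and < 91 → B

B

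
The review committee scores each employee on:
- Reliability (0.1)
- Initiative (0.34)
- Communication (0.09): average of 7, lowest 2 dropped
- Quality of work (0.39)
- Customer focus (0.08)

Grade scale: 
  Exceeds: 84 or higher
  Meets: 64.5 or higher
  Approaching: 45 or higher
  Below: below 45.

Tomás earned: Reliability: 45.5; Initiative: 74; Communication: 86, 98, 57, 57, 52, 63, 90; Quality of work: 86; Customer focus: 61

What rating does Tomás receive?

Meets

Communication: drop 52, 57 → average of remaining 5 = 394/5 = 78.8
Weighted total:
  Reliability 45.5 × 0.1 = 4.55
  Initiative 74 × 0.34 = 25.16
  Communication 78.8 × 0.09 = 7.092
  Quality of work 86 × 0.39 = 33.54
  Customer focus 61 × 0.08 = 4.88
Sum = 75.222
75.222 is ≥ 64.5 and < 84 → Meets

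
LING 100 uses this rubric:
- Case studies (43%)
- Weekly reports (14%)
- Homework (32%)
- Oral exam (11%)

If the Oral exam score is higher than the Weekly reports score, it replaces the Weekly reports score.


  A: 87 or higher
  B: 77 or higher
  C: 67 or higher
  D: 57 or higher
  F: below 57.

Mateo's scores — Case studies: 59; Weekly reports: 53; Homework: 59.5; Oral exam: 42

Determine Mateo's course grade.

Oral exam (42) ≤ Weekly reports (53), so Weekly reports stays at 53.
Weighted total:
  Case studies 59 × 0.43 = 25.37
  Weekly reports 53 × 0.14 = 7.42
  Homework 59.5 × 0.32 = 19.04
  Oral exam 42 × 0.11 = 4.62
Sum = 56.45
56.45 < 57 → F

F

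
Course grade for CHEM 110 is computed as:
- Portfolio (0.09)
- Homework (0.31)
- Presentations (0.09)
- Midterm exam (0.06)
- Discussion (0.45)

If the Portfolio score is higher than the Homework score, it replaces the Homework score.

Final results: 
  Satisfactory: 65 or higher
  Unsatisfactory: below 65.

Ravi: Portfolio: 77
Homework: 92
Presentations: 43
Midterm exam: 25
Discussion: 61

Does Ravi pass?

Satisfactory

Portfolio (77) ≤ Homework (92), so Homework stays at 92.
Weighted total:
  Portfolio 77 × 0.09 = 6.93
  Homework 92 × 0.31 = 28.52
  Presentations 43 × 0.09 = 3.87
  Midterm exam 25 × 0.06 = 1.5
  Discussion 61 × 0.45 = 27.45
Sum = 68.27
68.27 ≥ 65 → Satisfactory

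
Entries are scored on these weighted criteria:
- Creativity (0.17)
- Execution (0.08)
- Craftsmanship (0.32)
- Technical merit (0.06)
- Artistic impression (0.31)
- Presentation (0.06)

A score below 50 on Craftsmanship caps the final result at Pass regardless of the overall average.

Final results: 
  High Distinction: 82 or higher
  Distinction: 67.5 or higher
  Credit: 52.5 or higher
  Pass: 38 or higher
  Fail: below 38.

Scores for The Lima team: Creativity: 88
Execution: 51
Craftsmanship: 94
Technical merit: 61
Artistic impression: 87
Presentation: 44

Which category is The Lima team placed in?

Craftsmanship score 94 ≥ 50: minimum met.
Weighted total:
  Creativity 88 × 0.17 = 14.96
  Execution 51 × 0.08 = 4.08
  Craftsmanship 94 × 0.32 = 30.08
  Technical merit 61 × 0.06 = 3.66
  Artistic impression 87 × 0.31 = 26.97
  Presentation 44 × 0.06 = 2.64
Sum = 82.39
82.39 ≥ 82 → High Distinction

High Distinction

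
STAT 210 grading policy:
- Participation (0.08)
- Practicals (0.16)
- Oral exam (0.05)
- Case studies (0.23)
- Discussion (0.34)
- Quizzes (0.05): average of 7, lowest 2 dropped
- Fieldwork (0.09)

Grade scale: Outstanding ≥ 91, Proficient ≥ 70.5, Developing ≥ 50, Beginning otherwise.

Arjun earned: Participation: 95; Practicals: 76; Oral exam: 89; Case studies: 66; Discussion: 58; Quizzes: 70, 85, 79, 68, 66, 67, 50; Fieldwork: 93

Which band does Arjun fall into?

Quizzes: drop 50, 66 → average of remaining 5 = 369/5 = 73.8
Weighted total:
  Participation 95 × 0.08 = 7.6
  Practicals 76 × 0.16 = 12.16
  Oral exam 89 × 0.05 = 4.45
  Case studies 66 × 0.23 = 15.18
  Discussion 58 × 0.34 = 19.72
  Quizzes 73.8 × 0.05 = 3.69
  Fieldwork 93 × 0.09 = 8.37
Sum = 71.17
71.17 is ≥ 70.5 and < 91 → Proficient

Proficient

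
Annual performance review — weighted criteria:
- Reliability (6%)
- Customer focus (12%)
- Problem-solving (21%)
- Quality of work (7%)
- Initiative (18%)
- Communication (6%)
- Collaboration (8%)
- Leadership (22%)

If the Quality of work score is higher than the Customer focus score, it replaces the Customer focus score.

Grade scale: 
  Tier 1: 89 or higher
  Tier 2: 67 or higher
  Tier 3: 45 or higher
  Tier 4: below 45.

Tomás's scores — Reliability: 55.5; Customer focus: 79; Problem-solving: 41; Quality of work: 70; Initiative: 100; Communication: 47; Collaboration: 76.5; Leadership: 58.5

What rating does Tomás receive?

Tier 3

Quality of work (70) ≤ Customer focus (79), so Customer focus stays at 79.
Weighted total:
  Reliability 55.5 × 0.06 = 3.33
  Customer focus 79 × 0.12 = 9.48
  Problem-solving 41 × 0.21 = 8.61
  Quality of work 70 × 0.07 = 4.9
  Initiative 100 × 0.18 = 18
  Communication 47 × 0.06 = 2.82
  Collaboration 76.5 × 0.08 = 6.12
  Leadership 58.5 × 0.22 = 12.87
Sum = 66.13
66.13 is ≥ 45 and < 67 → Tier 3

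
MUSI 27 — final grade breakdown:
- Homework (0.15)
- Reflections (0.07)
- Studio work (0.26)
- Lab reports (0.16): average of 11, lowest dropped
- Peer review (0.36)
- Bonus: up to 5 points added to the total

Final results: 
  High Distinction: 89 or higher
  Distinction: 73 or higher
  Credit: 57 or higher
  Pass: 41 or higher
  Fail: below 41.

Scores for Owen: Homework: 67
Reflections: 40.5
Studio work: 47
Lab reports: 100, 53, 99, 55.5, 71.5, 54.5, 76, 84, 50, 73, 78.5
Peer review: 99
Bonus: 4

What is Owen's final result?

Lab reports: drop 50 → average of remaining 10 = 745/10 = 74.5
Weighted total:
  Homework 67 × 0.15 = 10.05
  Reflections 40.5 × 0.07 = 2.835
  Studio work 47 × 0.26 = 12.22
  Lab reports 74.5 × 0.16 = 11.92
  Peer review 99 × 0.36 = 35.64
Sum = 72.665
Bonus: 72.665 + 4 = 76.665
76.665 is ≥ 73 and < 89 → Distinction

Distinction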